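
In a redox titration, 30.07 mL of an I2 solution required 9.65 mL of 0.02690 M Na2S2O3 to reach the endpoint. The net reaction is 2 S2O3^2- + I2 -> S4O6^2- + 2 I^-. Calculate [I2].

0.00432 M

n(Na2S2O3) = 0.02690 x 0.009650 = 0.0002596 mol.
From the balanced equation, 2 mol Na2S2O3 reacts with 1 mol I2, so n(I2) = 0.0002596 x 1/2 = 0.0001298 mol.
[I2] = 0.0001298 / 0.03007 L = 0.00432 M.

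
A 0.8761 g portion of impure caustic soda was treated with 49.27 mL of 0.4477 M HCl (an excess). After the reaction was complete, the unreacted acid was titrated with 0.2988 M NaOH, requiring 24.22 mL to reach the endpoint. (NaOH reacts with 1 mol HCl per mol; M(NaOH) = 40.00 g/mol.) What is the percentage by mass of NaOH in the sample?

67.7%

Total n(HCl) added = 0.4477 x 0.04927 = 0.02206 mol.
n(NaOH) used = 0.2988 x 0.02422 = 0.007237 mol, which equals the excess n(HCl).
So n(HCl) consumed by the sample = 0.02206 - 0.007237 = 0.01482 mol.
n(NaOH) = 0.01482 / 1 = 0.01482 mol.
mass NaOH = 0.01482 x 40.00 = 0.5928 g, so %NaOH = 0.5928/0.8761 x 100 = 67.7%.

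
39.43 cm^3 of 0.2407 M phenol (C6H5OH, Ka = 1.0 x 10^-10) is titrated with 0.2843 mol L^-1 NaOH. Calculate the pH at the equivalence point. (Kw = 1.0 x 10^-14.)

11.56

n(C6H5OH) = 0.2407 x 0.03943 = 0.009491 mol; V(NaOH) at equivalence = 0.009491/0.2843 = 0.03338 L.
At equivalence all the acid is converted to C6H5O-; total volume = 0.03943 + 0.03338 = 0.07281 L, so [C6H5O-] = 0.009491/0.07281 = 0.1303 M.
Kb = Kw/Ka = 1.0e-14 / 1.0 x 10^-10 = 0.000100.
[OH^-] = sqrt(Kb x [C6H5O-]) = sqrt(0.000100 x 0.1303) = 0.00361 M.
pOH = 2.44, so pH = 14.00 - 2.44 = 11.56.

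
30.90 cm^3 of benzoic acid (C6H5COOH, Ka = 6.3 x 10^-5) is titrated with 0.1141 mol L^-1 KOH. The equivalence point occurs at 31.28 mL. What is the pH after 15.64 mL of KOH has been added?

15.64 mL is exactly half the equivalence volume (31.28/2), i.e. the half-equivalence point.
There, n(HA) = n(A^-), so pH = pKa = -log(6.3 x 10^-5) = 4.20.

4.20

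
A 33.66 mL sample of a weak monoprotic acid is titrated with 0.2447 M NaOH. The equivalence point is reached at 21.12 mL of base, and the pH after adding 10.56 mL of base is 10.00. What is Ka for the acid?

10.56 mL is half of the equivalence volume, so this is the half-equivalence point where [HA] = [A^-].
At half-equivalence pH = pKa, so pKa = 10.00.
Ka = 10^(-10.00) = 1.0 x 10^-10.

1.0 x 10^-10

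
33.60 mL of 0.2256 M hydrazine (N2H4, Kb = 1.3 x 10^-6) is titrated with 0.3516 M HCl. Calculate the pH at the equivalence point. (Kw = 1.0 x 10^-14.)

4.49

n(N2H4) = 0.2256 x 0.03360 = 0.007580 mol; V(HCl) at equivalence = 0.007580/0.3516 = 0.02156 L.
At equivalence the base is fully converted to N2H5+; total volume = 0.05516 L, so [N2H5+] = 0.007580/0.05516 = 0.1374 M.
Ka(N2H5+) = Kw/Kb = 1.0e-14 / 1.3 x 10^-6 = 7.69e-9.
[H^+] = sqrt(Ka x [N2H5+]) = sqrt(7.69e-9 x 0.1374) = 3.25e-5 M.
pH = -log(3.25e-5) = 4.49.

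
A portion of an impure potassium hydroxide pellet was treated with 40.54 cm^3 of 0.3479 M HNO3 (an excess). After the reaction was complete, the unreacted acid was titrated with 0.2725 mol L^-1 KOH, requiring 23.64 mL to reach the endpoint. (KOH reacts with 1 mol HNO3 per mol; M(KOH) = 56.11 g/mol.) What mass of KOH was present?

0.430 g

Total n(HNO3) added = 0.3479 x 0.04054 = 0.01410 mol.
n(KOH) used = 0.2725 x 0.02364 = 0.006442 mol, which equals the excess n(HNO3).
So n(HNO3) consumed by the sample = 0.01410 - 0.006442 = 0.007662 mol.
n(KOH) = 0.007662 / 1 = 0.007662 mol.
mass = 0.007662 mol x 56.11 g/mol = 0.430 g.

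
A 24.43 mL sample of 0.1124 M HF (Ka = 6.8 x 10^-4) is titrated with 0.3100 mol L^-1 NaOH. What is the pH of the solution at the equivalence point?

n(HF) = 0.1124 x 0.02443 = 0.002746 mol; V(NaOH) at equivalence = 0.002746/0.3100 = 0.008858 L.
At equivalence all the acid is converted to F-; total volume = 0.02443 + 0.008858 = 0.03329 L, so [F-] = 0.002746/0.03329 = 0.08249 M.
Kb = Kw/Ka = 1.0e-14 / 6.8 x 10^-4 = 1.47e-11.
[OH^-] = sqrt(Kb x [F-]) = sqrt(1.47e-11 x 0.08249) = 1.10e-6 M.
pOH = 5.96, so pH = 14.00 - 5.96 = 8.04.

8.04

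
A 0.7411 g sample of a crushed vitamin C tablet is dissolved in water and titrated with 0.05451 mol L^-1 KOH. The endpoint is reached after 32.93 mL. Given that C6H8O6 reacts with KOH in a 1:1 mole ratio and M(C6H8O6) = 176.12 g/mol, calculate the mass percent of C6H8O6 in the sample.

42.7%

n(KOH) = 0.05451 x 0.03293 = 0.001795 mol.
n(C6H8O6) = 0.001795 / 1 = 0.001795 mol.
mass of C6H8O6 = 0.001795 x 176.12 = 0.3161 g.
% purity = 0.3161 / 0.7411 x 100 = 42.7%.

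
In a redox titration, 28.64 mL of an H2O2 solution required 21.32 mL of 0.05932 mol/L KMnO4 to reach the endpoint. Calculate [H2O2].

n(KMnO4) = 0.05932 x 0.02132 = 0.001265 mol.
From the balanced equation, 2 mol KMnO4 reacts with 5 mol H2O2, so n(H2O2) = 0.001265 x 5/2 = 0.003162 mol.
[H2O2] = 0.003162 / 0.02864 L = 0.110 M.

0.110 M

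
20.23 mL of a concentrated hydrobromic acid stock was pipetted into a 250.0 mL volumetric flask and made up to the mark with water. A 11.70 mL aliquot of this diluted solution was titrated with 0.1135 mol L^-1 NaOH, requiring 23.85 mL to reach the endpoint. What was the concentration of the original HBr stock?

2.86 M

n(NaOH) = 0.1135 x 0.02385 = 0.002707 mol.
n(HBr) in the aliquot = 0.002707 mol.
[diluted HBr] = 0.002707 / 0.01170 = 0.2314 M.
Dilution factor = 250.0/20.23 = 12.36, so [stock] = 0.2314 x 12.36 = 2.86 M.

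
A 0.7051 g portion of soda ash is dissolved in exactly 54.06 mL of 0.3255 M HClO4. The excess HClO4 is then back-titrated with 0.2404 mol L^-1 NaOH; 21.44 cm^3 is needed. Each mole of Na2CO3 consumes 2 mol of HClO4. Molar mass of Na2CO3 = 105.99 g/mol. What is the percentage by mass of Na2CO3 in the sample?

93.5%

Total n(HClO4) added = 0.3255 x 0.05406 = 0.01760 mol.
n(NaOH) used = 0.2404 x 0.02144 = 0.005154 mol, which equals the excess n(HClO4).
So n(HClO4) consumed by the sample = 0.01760 - 0.005154 = 0.01244 mol.
n(Na2CO3) = 0.01244 / 2 = 0.006221 mol.
mass Na2CO3 = 0.006221 x 105.99 = 0.6594 g, so %Na2CO3 = 0.6594/0.7051 x 100 = 93.5%.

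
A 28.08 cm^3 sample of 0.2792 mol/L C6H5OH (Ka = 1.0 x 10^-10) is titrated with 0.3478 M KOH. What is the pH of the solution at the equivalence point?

11.59

n(C6H5OH) = 0.2792 x 0.02808 = 0.007840 mol; V(KOH) at equivalence = 0.007840/0.3478 = 0.02254 L.
At equivalence all the acid is converted to C6H5O-; total volume = 0.02808 + 0.02254 = 0.05062 L, so [C6H5O-] = 0.007840/0.05062 = 0.1549 M.
Kb = Kw/Ka = 1.0e-14 / 1.0 x 10^-10 = 0.000100.
[OH^-] = sqrt(Kb x [C6H5O-]) = sqrt(0.000100 x 0.1549) = 0.00394 M.
pOH = 2.41, so pH = 14.00 - 2.41 = 11.59.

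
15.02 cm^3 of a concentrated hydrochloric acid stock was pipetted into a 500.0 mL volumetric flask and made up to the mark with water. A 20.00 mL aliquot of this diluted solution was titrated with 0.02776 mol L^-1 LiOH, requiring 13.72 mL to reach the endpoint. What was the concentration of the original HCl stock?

0.634 M

n(LiOH) = 0.02776 x 0.01372 = 0.0003809 mol.
n(HCl) in the aliquot = 0.0003809 mol.
[diluted HCl] = 0.0003809 / 0.02000 = 0.01904 M.
Dilution factor = 500.0/15.02 = 33.29, so [stock] = 0.01904 x 33.29 = 0.634 M.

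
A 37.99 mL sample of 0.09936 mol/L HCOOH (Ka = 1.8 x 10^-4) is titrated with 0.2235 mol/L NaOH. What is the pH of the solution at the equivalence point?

n(HCOOH) = 0.09936 x 0.03799 = 0.003775 mol; V(NaOH) at equivalence = 0.003775/0.2235 = 0.01689 L.
At equivalence all the acid is converted to HCOO-; total volume = 0.03799 + 0.01689 = 0.05488 L, so [HCOO-] = 0.003775/0.05488 = 0.06878 M.
Kb = Kw/Ka = 1.0e-14 / 1.8 x 10^-4 = 5.56e-11.
[OH^-] = sqrt(Kb x [HCOO-]) = sqrt(5.56e-11 x 0.06878) = 1.95e-6 M.
pOH = 5.71, so pH = 14.00 - 5.71 = 8.29.

8.29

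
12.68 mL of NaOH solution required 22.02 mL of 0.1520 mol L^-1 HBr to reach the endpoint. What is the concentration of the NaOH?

0.264 M

n(HBr) delivered = 0.1520 x 0.02202 = 0.003347 mol.
For a 1:1 reaction, n(NaOH) = 0.003347 mol.
[NaOH] = 0.003347 mol / 0.01268 L = 0.264 M.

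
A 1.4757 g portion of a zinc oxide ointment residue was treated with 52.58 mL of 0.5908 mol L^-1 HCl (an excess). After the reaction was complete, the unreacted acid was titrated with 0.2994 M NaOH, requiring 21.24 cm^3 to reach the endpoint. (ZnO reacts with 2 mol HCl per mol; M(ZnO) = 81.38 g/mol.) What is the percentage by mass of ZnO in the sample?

Total n(HCl) added = 0.5908 x 0.05258 = 0.03106 mol.
n(NaOH) used = 0.2994 x 0.02124 = 0.006359 mol, which equals the excess n(HCl).
So n(HCl) consumed by the sample = 0.03106 - 0.006359 = 0.02471 mol.
n(ZnO) = 0.02471 / 2 = 0.01235 mol.
mass ZnO = 0.01235 x 81.38 = 1.005 g, so %ZnO = 1.005/1.4757 x 100 = 68.1%.

68.1%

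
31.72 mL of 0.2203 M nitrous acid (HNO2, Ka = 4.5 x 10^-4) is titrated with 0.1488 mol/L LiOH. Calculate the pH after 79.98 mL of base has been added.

n(acid) = 0.2203 x 0.03172 = 0.006988 mol; n(LiOH) added = 0.1488 x 0.07998 = 0.01190 mol.
Base is in excess by 0.01190 - 0.006988 = 0.004913 mol in a total volume of 0.1117 L.
[OH^-] = 0.004913/0.1117 = 0.04398 M, so pOH = 1.36 and pH = 14.00 - 1.36 = 12.64.

12.64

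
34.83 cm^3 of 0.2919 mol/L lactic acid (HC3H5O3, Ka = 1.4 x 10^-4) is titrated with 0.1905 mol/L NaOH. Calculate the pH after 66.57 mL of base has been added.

n(acid) = 0.2919 x 0.03483 = 0.01017 mol; n(NaOH) added = 0.1905 x 0.06657 = 0.01268 mol.
Base is in excess by 0.01268 - 0.01017 = 0.002515 mol in a total volume of 0.1014 L.
[OH^-] = 0.002515/0.1014 = 0.02480 M, so pOH = 1.61 and pH = 14.00 - 1.61 = 12.39.

12.39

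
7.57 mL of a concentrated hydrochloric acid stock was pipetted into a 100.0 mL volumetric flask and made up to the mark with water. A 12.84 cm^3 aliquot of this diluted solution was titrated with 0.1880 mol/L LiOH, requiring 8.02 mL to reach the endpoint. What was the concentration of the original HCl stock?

n(LiOH) = 0.1880 x 0.008020 = 0.001508 mol.
n(HCl) in the aliquot = 0.001508 mol.
[diluted HCl] = 0.001508 / 0.01284 = 0.1174 M.
Dilution factor = 100.0/7.570 = 13.21, so [stock] = 0.1174 x 13.21 = 1.55 M.

1.55 M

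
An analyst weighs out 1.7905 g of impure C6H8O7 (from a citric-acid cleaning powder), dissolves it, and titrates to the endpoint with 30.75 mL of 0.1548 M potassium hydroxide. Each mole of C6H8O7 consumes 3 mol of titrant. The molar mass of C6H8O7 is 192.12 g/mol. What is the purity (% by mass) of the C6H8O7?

17.0%

n(KOH) = 0.1548 x 0.03075 = 0.004760 mol.
n(C6H8O7) = 0.004760 / 3 = 0.001587 mol.
mass of C6H8O7 = 0.001587 x 192.12 = 0.3048 g.
% purity = 0.3048 / 1.7905 x 100 = 17.0%.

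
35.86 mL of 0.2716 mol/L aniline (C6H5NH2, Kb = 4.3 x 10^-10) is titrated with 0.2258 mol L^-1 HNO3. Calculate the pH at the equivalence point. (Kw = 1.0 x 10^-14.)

n(C6H5NH2) = 0.2716 x 0.03586 = 0.009740 mol; V(HNO3) at equivalence = 0.009740/0.2258 = 0.04313 L.
At equivalence the base is fully converted to C6H5NH3+; total volume = 0.07899 L, so [C6H5NH3+] = 0.009740/0.07899 = 0.1233 M.
Ka(C6H5NH3+) = Kw/Kb = 1.0e-14 / 4.3 x 10^-10 = 2.33e-5.
[H^+] = sqrt(Ka x [C6H5NH3+]) = sqrt(2.33e-5 x 0.1233) = 0.00169 M.
pH = -log(0.00169) = 2.77.

2.77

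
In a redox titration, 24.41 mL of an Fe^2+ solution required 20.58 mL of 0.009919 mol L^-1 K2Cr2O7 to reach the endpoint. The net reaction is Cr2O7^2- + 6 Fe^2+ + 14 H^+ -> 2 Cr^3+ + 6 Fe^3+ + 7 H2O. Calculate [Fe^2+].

0.0502 M

n(K2Cr2O7) = 0.009919 x 0.02058 = 0.0002041 mol.
From the balanced equation, 1 mol K2Cr2O7 reacts with 6 mol Fe^2+, so n(Fe^2+) = 0.0002041 x 6/1 = 0.001225 mol.
[Fe^2+] = 0.001225 / 0.02441 L = 0.0502 M.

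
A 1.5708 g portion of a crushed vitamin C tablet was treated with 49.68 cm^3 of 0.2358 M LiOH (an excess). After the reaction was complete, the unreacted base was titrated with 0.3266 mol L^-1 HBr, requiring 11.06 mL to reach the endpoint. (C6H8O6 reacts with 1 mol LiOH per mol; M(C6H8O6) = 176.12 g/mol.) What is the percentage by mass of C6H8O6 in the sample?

90.8%

Total n(LiOH) added = 0.2358 x 0.04968 = 0.01171 mol.
n(HBr) used = 0.3266 x 0.01106 = 0.003612 mol, which equals the excess n(LiOH).
So n(LiOH) consumed by the sample = 0.01171 - 0.003612 = 0.008102 mol.
n(C6H8O6) = 0.008102 / 1 = 0.008102 mol.
mass C6H8O6 = 0.008102 x 176.12 = 1.427 g, so %C6H8O6 = 1.427/1.5708 x 100 = 90.8%.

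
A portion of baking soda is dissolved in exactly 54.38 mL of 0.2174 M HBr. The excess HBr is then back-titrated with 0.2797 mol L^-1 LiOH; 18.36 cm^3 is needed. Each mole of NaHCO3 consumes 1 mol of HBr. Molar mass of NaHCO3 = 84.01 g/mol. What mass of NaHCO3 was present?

0.562 g

Total n(HBr) added = 0.2174 x 0.05438 = 0.01182 mol.
n(LiOH) used = 0.2797 x 0.01836 = 0.005135 mol, which equals the excess n(HBr).
So n(HBr) consumed by the sample = 0.01182 - 0.005135 = 0.006687 mol.
n(NaHCO3) = 0.006687 / 1 = 0.006687 mol.
mass = 0.006687 mol x 84.01 g/mol = 0.562 g.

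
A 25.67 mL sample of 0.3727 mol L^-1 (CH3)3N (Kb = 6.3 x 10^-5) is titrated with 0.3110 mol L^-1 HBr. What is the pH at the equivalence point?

5.29

n((CH3)3N) = 0.3727 x 0.02567 = 0.009567 mol; V(HBr) at equivalence = 0.009567/0.3110 = 0.03076 L.
At equivalence the base is fully converted to (CH3)3NH+; total volume = 0.05643 L, so [(CH3)3NH+] = 0.009567/0.05643 = 0.1695 M.
Ka((CH3)3NH+) = Kw/Kb = 1.0e-14 / 6.3 x 10^-5 = 1.59e-10.
[H^+] = sqrt(Ka x [(CH3)3NH+]) = sqrt(1.59e-10 x 0.1695) = 5.19e-6 M.
pH = -log(5.19e-6) = 5.29.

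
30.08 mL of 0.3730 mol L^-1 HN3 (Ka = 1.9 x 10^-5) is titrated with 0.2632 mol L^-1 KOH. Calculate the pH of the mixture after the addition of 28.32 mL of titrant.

5.02

Initial n(HN3) = 0.3730 x 0.03008 = 0.01122 mol.
n(KOH) added = 0.2632 x 0.02832 = 0.007454 mol, converting that many moles of HN3 to N3-.
Remaining n(HN3) = 0.003766 mol; n(N3-) = 0.007454 mol.
By Henderson-Hasselbalch, pH = pKa + log([A^-]/[HA]) = 4.72 + log(0.007454/0.003766) = 4.72 + (+0.30) = 5.02.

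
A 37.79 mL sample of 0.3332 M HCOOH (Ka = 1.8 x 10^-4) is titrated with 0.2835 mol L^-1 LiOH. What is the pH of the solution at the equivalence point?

8.46

n(HCOOH) = 0.3332 x 0.03779 = 0.01259 mol; V(LiOH) at equivalence = 0.01259/0.2835 = 0.04441 L.
At equivalence all the acid is converted to HCOO-; total volume = 0.03779 + 0.04441 = 0.08220 L, so [HCOO-] = 0.01259/0.08220 = 0.1532 M.
Kb = Kw/Ka = 1.0e-14 / 1.8 x 10^-4 = 5.56e-11.
[OH^-] = sqrt(Kb x [HCOO-]) = sqrt(5.56e-11 x 0.1532) = 2.92e-6 M.
pOH = 5.54, so pH = 14.00 - 5.54 = 8.46.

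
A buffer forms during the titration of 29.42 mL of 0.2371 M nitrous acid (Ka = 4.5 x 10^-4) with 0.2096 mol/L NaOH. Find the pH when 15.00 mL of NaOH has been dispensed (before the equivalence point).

3.26

Initial n(HNO2) = 0.2371 x 0.02942 = 0.006975 mol.
n(NaOH) added = 0.2096 x 0.01500 = 0.003144 mol, converting that many moles of HNO2 to NO2-.
Remaining n(HNO2) = 0.003831 mol; n(NO2-) = 0.003144 mol.
By Henderson-Hasselbalch, pH = pKa + log([A^-]/[HA]) = 3.35 + log(0.003144/0.003831) = 3.35 + (-0.09) = 3.26.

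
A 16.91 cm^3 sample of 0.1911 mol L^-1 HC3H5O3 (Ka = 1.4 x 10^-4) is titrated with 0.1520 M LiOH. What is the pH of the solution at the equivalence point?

8.39

n(HC3H5O3) = 0.1911 x 0.01691 = 0.003232 mol; V(LiOH) at equivalence = 0.003232/0.1520 = 0.02126 L.
At equivalence all the acid is converted to C3H5O3-; total volume = 0.01691 + 0.02126 = 0.03817 L, so [C3H5O3-] = 0.003232/0.03817 = 0.08466 M.
Kb = Kw/Ka = 1.0e-14 / 1.4 x 10^-4 = 7.14e-11.
[OH^-] = sqrt(Kb x [C3H5O3-]) = sqrt(7.14e-11 x 0.08466) = 2.46e-6 M.
pOH = 5.61, so pH = 14.00 - 5.61 = 8.39.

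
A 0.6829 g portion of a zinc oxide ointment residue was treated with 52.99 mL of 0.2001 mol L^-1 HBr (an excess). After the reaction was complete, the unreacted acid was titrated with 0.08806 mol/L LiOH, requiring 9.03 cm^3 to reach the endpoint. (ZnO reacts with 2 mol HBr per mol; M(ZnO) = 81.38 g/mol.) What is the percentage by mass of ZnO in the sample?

58.4%

Total n(HBr) added = 0.2001 x 0.05299 = 0.01060 mol.
n(LiOH) used = 0.08806 x 0.009030 = 0.0007952 mol, which equals the excess n(HBr).
So n(HBr) consumed by the sample = 0.01060 - 0.0007952 = 0.009808 mol.
n(ZnO) = 0.009808 / 2 = 0.004904 mol.
mass ZnO = 0.004904 x 81.38 = 0.3991 g, so %ZnO = 0.3991/0.6829 x 100 = 58.4%.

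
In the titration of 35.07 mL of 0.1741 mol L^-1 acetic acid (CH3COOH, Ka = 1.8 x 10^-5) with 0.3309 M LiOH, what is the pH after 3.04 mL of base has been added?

Initial n(CH3COOH) = 0.1741 x 0.03507 = 0.006106 mol.
n(LiOH) added = 0.3309 x 0.003040 = 0.001006 mol, converting that many moles of CH3COOH to CH3COO-.
Remaining n(CH3COOH) = 0.005100 mol; n(CH3COO-) = 0.001006 mol.
By Henderson-Hasselbalch, pH = pKa + log([A^-]/[HA]) = 4.74 + log(0.001006/0.005100) = 4.74 + (-0.70) = 4.04.

4.04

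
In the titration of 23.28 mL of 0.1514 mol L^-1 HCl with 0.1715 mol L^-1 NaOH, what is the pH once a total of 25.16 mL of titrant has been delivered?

n(acid) = 0.1514 x 0.02328 = 0.003525 mol; n(NaOH) added = 0.1715 x 0.02516 = 0.004315 mol.
Base is in excess by 0.004315 - 0.003525 = 0.0007903 mol in a total volume of 0.04844 L.
[OH^-] = 0.0007903/0.04844 = 0.01632 M, so pOH = 1.79 and pH = 14.00 - 1.79 = 12.21.

12.21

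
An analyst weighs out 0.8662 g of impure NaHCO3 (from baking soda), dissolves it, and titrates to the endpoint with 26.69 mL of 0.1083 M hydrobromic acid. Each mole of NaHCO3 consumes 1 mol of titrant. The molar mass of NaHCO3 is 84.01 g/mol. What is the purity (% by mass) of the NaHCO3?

28.0%

n(HBr) = 0.1083 x 0.02669 = 0.002891 mol.
n(NaHCO3) = 0.002891 / 1 = 0.002891 mol.
mass of NaHCO3 = 0.002891 x 84.01 = 0.2428 g.
% purity = 0.2428 / 0.8662 x 100 = 28.0%.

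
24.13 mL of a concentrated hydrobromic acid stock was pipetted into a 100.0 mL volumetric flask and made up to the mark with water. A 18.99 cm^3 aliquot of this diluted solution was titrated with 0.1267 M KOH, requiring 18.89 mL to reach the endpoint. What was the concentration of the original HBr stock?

n(KOH) = 0.1267 x 0.01889 = 0.002393 mol.
n(HBr) in the aliquot = 0.002393 mol.
[diluted HBr] = 0.002393 / 0.01899 = 0.1260 M.
Dilution factor = 100.0/24.13 = 4.144, so [stock] = 0.1260 x 4.144 = 0.522 M.

0.522 M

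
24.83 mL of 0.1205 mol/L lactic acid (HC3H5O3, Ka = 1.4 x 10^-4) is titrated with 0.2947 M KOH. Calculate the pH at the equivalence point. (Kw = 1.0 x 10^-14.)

8.39

n(HC3H5O3) = 0.1205 x 0.02483 = 0.002992 mol; V(KOH) at equivalence = 0.002992/0.2947 = 0.01015 L.
At equivalence all the acid is converted to C3H5O3-; total volume = 0.02483 + 0.01015 = 0.03498 L, so [C3H5O3-] = 0.002992/0.03498 = 0.08553 M.
Kb = Kw/Ka = 1.0e-14 / 1.4 x 10^-4 = 7.14e-11.
[OH^-] = sqrt(Kb x [C3H5O3-]) = sqrt(7.14e-11 x 0.08553) = 2.47e-6 M.
pOH = 5.61, so pH = 14.00 - 5.61 = 8.39.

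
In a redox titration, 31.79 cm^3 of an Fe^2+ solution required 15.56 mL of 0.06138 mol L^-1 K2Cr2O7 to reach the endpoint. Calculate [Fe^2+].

n(K2Cr2O7) = 0.06138 x 0.01556 = 0.0009551 mol.
From the balanced equation, 1 mol K2Cr2O7 reacts with 6 mol Fe^2+, so n(Fe^2+) = 0.0009551 x 6/1 = 0.005730 mol.
[Fe^2+] = 0.005730 / 0.03179 L = 0.180 M.

0.180 M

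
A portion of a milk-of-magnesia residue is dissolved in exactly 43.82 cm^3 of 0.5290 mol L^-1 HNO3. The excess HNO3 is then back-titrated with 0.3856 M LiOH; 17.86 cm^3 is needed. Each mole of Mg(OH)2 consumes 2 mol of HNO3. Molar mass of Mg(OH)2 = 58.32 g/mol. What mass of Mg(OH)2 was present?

Total n(HNO3) added = 0.5290 x 0.04382 = 0.02318 mol.
n(LiOH) used = 0.3856 x 0.01786 = 0.006887 mol, which equals the excess n(HNO3).
So n(HNO3) consumed by the sample = 0.02318 - 0.006887 = 0.01629 mol.
n(Mg(OH)2) = 0.01629 / 2 = 0.008147 mol.
mass = 0.008147 mol x 58.32 g/mol = 0.475 g.

0.475 g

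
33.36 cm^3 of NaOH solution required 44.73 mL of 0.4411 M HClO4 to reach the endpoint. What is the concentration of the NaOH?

0.591 M

n(HClO4) delivered = 0.4411 x 0.04473 = 0.01973 mol.
For a 1:1 reaction, n(NaOH) = 0.01973 mol.
[NaOH] = 0.01973 mol / 0.03336 L = 0.591 M.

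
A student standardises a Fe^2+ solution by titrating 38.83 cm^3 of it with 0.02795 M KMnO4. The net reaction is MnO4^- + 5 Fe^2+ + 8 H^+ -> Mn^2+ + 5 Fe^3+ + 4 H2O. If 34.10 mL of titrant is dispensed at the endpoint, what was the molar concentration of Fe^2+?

n(KMnO4) = 0.02795 x 0.03410 = 0.0009531 mol.
From the balanced equation, 1 mol KMnO4 reacts with 5 mol Fe^2+, so n(Fe^2+) = 0.0009531 x 5/1 = 0.004765 mol.
[Fe^2+] = 0.004765 / 0.03883 L = 0.123 M.

0.123 M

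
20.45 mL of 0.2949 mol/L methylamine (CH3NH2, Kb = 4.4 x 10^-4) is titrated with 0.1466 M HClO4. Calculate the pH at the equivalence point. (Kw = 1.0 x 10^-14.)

5.83

n(CH3NH2) = 0.2949 x 0.02045 = 0.006031 mol; V(HClO4) at equivalence = 0.006031/0.1466 = 0.04114 L.
At equivalence the base is fully converted to CH3NH3+; total volume = 0.06159 L, so [CH3NH3+] = 0.006031/0.06159 = 0.09792 M.
Ka(CH3NH3+) = Kw/Kb = 1.0e-14 / 4.4 x 10^-4 = 2.27e-11.
[H^+] = sqrt(Ka x [CH3NH3+]) = sqrt(2.27e-11 x 0.09792) = 1.49e-6 M.
pH = -log(1.49e-6) = 5.83.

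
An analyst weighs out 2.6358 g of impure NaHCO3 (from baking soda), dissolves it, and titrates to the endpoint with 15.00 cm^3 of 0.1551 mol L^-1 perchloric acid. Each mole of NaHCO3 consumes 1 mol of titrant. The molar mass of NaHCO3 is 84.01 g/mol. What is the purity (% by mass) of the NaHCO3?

n(HClO4) = 0.1551 x 0.01500 = 0.002326 mol.
n(NaHCO3) = 0.002326 / 1 = 0.002326 mol.
mass of NaHCO3 = 0.002326 x 84.01 = 0.1954 g.
% purity = 0.1954 / 2.6358 x 100 = 7.42%.

7.42%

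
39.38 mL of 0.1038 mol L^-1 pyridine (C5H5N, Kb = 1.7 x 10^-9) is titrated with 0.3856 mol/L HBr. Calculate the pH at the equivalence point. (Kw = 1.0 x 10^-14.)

n(C5H5N) = 0.1038 x 0.03938 = 0.004088 mol; V(HBr) at equivalence = 0.004088/0.3856 = 0.01060 L.
At equivalence the base is fully converted to C5H5NH+; total volume = 0.04998 L, so [C5H5NH+] = 0.004088/0.04998 = 0.08178 M.
Ka(C5H5NH+) = Kw/Kb = 1.0e-14 / 1.7 x 10^-9 = 5.88e-6.
[H^+] = sqrt(Ka x [C5H5NH+]) = sqrt(5.88e-6 x 0.08178) = 0.000694 M.
pH = -log(0.000694) = 3.16.

3.16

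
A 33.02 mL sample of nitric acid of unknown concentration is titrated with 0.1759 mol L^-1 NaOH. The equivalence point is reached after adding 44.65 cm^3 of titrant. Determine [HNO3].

n(NaOH) delivered = 0.1759 x 0.04465 = 0.007854 mol.
For a 1:1 reaction, n(HNO3) = 0.007854 mol.
[HNO3] = 0.007854 mol / 0.03302 L = 0.238 M.

0.238 M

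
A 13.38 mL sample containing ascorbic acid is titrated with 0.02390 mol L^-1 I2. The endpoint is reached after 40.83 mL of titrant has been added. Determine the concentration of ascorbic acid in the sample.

n(I2) = 0.02390 x 0.04083 = 0.0009758 mol.
From the balanced equation, 1 mol I2 reacts with 1 mol ascorbic acid, so n(ascorbic acid) = 0.0009758 x 1/1 = 0.0009758 mol.
[ascorbic acid] = 0.0009758 / 0.01338 L = 0.0729 M.

0.0729 M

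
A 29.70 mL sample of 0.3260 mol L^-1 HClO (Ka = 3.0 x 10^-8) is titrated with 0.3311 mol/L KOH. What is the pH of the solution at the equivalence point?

n(HClO) = 0.3260 x 0.02970 = 0.009682 mol; V(KOH) at equivalence = 0.009682/0.3311 = 0.02924 L.
At equivalence all the acid is converted to ClO-; total volume = 0.02970 + 0.02924 = 0.05894 L, so [ClO-] = 0.009682/0.05894 = 0.1643 M.
Kb = Kw/Ka = 1.0e-14 / 3.0 x 10^-8 = 3.33e-7.
[OH^-] = sqrt(Kb x [ClO-]) = sqrt(3.33e-7 x 0.1643) = 0.000234 M.
pOH = 3.63, so pH = 14.00 - 3.63 = 10.37.

10.37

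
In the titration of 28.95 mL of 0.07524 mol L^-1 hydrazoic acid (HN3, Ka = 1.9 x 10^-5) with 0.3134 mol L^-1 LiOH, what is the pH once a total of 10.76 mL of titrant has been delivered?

n(acid) = 0.07524 x 0.02895 = 0.002178 mol; n(LiOH) added = 0.3134 x 0.01076 = 0.003372 mol.
Base is in excess by 0.003372 - 0.002178 = 0.001194 mol in a total volume of 0.03971 L.
[OH^-] = 0.001194/0.03971 = 0.03007 M, so pOH = 1.52 and pH = 14.00 - 1.52 = 12.48.

12.48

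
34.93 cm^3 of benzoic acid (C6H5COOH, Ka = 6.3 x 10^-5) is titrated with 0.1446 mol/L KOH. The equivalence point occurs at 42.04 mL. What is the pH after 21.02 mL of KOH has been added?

4.20

21.02 mL is exactly half the equivalence volume (42.04/2), i.e. the half-equivalence point.
There, n(HA) = n(A^-), so pH = pKa = -log(6.3 x 10^-5) = 4.20.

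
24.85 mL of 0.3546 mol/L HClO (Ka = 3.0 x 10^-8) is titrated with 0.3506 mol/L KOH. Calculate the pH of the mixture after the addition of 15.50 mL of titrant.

Initial n(HClO) = 0.3546 x 0.02485 = 0.008812 mol.
n(KOH) added = 0.3506 x 0.01550 = 0.005434 mol, converting that many moles of HClO to ClO-.
Remaining n(HClO) = 0.003378 mol; n(ClO-) = 0.005434 mol.
By Henderson-Hasselbalch, pH = pKa + log([A^-]/[HA]) = 7.52 + log(0.005434/0.003378) = 7.52 + (+0.21) = 7.73.

7.73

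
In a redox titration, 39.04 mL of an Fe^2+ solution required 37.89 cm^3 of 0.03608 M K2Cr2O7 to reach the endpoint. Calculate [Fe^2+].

n(K2Cr2O7) = 0.03608 x 0.03789 = 0.001367 mol.
From the balanced equation, 1 mol K2Cr2O7 reacts with 6 mol Fe^2+, so n(Fe^2+) = 0.001367 x 6/1 = 0.008202 mol.
[Fe^2+] = 0.008202 / 0.03904 L = 0.210 M.

0.210 M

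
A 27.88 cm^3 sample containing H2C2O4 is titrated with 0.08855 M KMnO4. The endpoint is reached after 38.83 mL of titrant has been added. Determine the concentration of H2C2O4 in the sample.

n(KMnO4) = 0.08855 x 0.03883 = 0.003438 mol.
From the balanced equation, 2 mol KMnO4 reacts with 5 mol H2C2O4, so n(H2C2O4) = 0.003438 x 5/2 = 0.008596 mol.
[H2C2O4] = 0.008596 / 0.02788 L = 0.308 M.

0.308 M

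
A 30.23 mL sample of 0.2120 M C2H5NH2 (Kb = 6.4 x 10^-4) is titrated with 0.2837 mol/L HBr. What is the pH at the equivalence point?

5.86

n(C2H5NH2) = 0.2120 x 0.03023 = 0.006409 mol; V(HBr) at equivalence = 0.006409/0.2837 = 0.02259 L.
At equivalence the base is fully converted to C2H5NH3+; total volume = 0.05282 L, so [C2H5NH3+] = 0.006409/0.05282 = 0.1213 M.
Ka(C2H5NH3+) = Kw/Kb = 1.0e-14 / 6.4 x 10^-4 = 1.56e-11.
[H^+] = sqrt(Ka x [C2H5NH3+]) = sqrt(1.56e-11 x 0.1213) = 1.38e-6 M.
pH = -log(1.38e-6) = 5.86.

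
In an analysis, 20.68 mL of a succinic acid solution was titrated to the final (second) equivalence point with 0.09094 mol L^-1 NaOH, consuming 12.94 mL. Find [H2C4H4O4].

0.0285 M

n(NaOH) = 0.09094 x 0.01294 = 0.001177 mol.
At the final (second) equivalence point, 2 mol OH^- react per mol H2C4H4O4, so n(H2C4H4O4) = 0.001177 / 2 = 0.0005884 mol.
[H2C4H4O4] = 0.0005884 / 0.02068 L = 0.0285 M.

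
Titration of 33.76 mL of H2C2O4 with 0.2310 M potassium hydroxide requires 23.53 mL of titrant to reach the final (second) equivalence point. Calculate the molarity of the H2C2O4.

0.0805 M

n(KOH) = 0.2310 x 0.02353 = 0.005435 mol.
At the final (second) equivalence point, 2 mol OH^- react per mol H2C2O4, so n(H2C2O4) = 0.005435 / 2 = 0.002718 mol.
[H2C2O4] = 0.002718 / 0.03376 L = 0.0805 M.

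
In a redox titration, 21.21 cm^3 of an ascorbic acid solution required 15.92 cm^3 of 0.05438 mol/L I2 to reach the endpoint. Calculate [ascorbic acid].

n(I2) = 0.05438 x 0.01592 = 0.0008657 mol.
From the balanced equation, 1 mol I2 reacts with 1 mol ascorbic acid, so n(ascorbic acid) = 0.0008657 x 1/1 = 0.0008657 mol.
[ascorbic acid] = 0.0008657 / 0.02121 L = 0.0408 M.

0.0408 M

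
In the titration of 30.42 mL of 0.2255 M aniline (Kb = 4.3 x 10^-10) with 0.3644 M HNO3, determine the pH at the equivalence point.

n(C6H5NH2) = 0.2255 x 0.03042 = 0.006860 mol; V(HNO3) at equivalence = 0.006860/0.3644 = 0.01882 L.
At equivalence the base is fully converted to C6H5NH3+; total volume = 0.04924 L, so [C6H5NH3+] = 0.006860/0.04924 = 0.1393 M.
Ka(C6H5NH3+) = Kw/Kb = 1.0e-14 / 4.3 x 10^-10 = 2.33e-5.
[H^+] = sqrt(Ka x [C6H5NH3+]) = sqrt(2.33e-5 x 0.1393) = 0.00180 M.
pH = -log(0.00180) = 2.74.

2.74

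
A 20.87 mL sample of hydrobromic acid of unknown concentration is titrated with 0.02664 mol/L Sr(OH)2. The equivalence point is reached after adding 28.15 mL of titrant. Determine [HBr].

0.0719 M

n(Sr(OH)2) delivered = 0.02664 x 0.02815 = 0.0007499 mol.
The reaction is 2 HBr + 1 Sr(OH)2, so n(HBr) = 0.0007499 x 2/1 = 0.001500 mol.
[HBr] = 0.001500 mol / 0.02087 L = 0.0719 M.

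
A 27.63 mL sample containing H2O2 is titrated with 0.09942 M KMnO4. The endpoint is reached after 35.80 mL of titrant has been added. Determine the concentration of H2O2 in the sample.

0.322 M

n(KMnO4) = 0.09942 x 0.03580 = 0.003559 mol.
From the balanced equation, 2 mol KMnO4 reacts with 5 mol H2O2, so n(H2O2) = 0.003559 x 5/2 = 0.008898 mol.
[H2O2] = 0.008898 / 0.02763 L = 0.322 M.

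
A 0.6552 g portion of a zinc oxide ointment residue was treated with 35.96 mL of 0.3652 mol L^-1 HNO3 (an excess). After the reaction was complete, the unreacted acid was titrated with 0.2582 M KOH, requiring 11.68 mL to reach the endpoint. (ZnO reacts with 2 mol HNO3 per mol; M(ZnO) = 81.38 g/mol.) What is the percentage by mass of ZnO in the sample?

62.8%

Total n(HNO3) added = 0.3652 x 0.03596 = 0.01313 mol.
n(KOH) used = 0.2582 x 0.01168 = 0.003016 mol, which equals the excess n(HNO3).
So n(HNO3) consumed by the sample = 0.01313 - 0.003016 = 0.01012 mol.
n(ZnO) = 0.01012 / 2 = 0.005058 mol.
mass ZnO = 0.005058 x 81.38 = 0.4117 g, so %ZnO = 0.4117/0.6552 x 100 = 62.8%.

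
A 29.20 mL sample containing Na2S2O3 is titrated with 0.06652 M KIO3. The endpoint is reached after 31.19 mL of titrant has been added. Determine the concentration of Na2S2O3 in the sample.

0.426 M

n(KIO3) = 0.06652 x 0.03119 = 0.002075 mol.
From the balanced equation, 1 mol KIO3 reacts with 6 mol Na2S2O3, so n(Na2S2O3) = 0.002075 x 6/1 = 0.01245 mol.
[Na2S2O3] = 0.01245 / 0.02920 L = 0.426 M.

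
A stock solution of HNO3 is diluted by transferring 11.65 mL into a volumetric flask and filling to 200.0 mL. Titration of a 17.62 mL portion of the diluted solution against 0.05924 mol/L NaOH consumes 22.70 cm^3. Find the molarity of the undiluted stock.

1.31 M

n(NaOH) = 0.05924 x 0.02270 = 0.001345 mol.
n(HNO3) in the aliquot = 0.001345 mol.
[diluted HNO3] = 0.001345 / 0.01762 = 0.07632 M.
Dilution factor = 200.0/11.65 = 17.17, so [stock] = 0.07632 x 17.17 = 1.31 M.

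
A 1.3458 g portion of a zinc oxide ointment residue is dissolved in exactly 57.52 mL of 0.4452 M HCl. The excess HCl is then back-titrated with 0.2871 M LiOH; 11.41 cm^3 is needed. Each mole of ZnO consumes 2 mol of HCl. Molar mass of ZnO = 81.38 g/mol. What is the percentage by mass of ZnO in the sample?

Total n(HCl) added = 0.4452 x 0.05752 = 0.02561 mol.
n(LiOH) used = 0.2871 x 0.01141 = 0.003276 mol, which equals the excess n(HCl).
So n(HCl) consumed by the sample = 0.02561 - 0.003276 = 0.02233 mol.
n(ZnO) = 0.02233 / 2 = 0.01117 mol.
mass ZnO = 0.01117 x 81.38 = 0.9087 g, so %ZnO = 0.9087/1.3458 x 100 = 67.5%.

67.5%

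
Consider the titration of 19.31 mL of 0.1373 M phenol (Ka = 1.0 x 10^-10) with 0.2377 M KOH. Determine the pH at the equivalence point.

n(C6H5OH) = 0.1373 x 0.01931 = 0.002651 mol; V(KOH) at equivalence = 0.002651/0.2377 = 0.01115 L.
At equivalence all the acid is converted to C6H5O-; total volume = 0.01931 + 0.01115 = 0.03046 L, so [C6H5O-] = 0.002651/0.03046 = 0.08703 M.
Kb = Kw/Ka = 1.0e-14 / 1.0 x 10^-10 = 0.000100.
[OH^-] = sqrt(Kb x [C6H5O-]) = sqrt(0.000100 x 0.08703) = 0.00295 M.
pOH = 2.53, so pH = 14.00 - 2.53 = 11.47.

11.47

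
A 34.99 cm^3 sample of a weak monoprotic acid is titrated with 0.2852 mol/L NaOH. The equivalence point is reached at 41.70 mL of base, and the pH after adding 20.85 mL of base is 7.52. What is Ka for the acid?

20.85 mL is half of the equivalence volume, so this is the half-equivalence point where [HA] = [A^-].
At half-equivalence pH = pKa, so pKa = 7.52.
Ka = 10^(-7.52) = 3.0 x 10^-8.

3.0 x 10^-8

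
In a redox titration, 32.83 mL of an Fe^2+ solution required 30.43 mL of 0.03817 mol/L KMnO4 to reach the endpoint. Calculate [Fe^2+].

0.177 M

n(KMnO4) = 0.03817 x 0.03043 = 0.001162 mol.
From the balanced equation, 1 mol KMnO4 reacts with 5 mol Fe^2+, so n(Fe^2+) = 0.001162 x 5/1 = 0.005808 mol.
[Fe^2+] = 0.005808 / 0.03283 L = 0.177 M.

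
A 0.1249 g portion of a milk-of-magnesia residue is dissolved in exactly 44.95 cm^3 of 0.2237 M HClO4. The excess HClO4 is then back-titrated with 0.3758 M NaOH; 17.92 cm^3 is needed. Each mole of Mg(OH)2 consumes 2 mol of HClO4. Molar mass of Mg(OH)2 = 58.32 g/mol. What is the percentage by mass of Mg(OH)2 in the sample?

77.5%

Total n(HClO4) added = 0.2237 x 0.04495 = 0.01006 mol.
n(NaOH) used = 0.3758 x 0.01792 = 0.006734 mol, which equals the excess n(HClO4).
So n(HClO4) consumed by the sample = 0.01006 - 0.006734 = 0.003321 mol.
n(Mg(OH)2) = 0.003321 / 2 = 0.001660 mol.
mass Mg(OH)2 = 0.001660 x 58.32 = 0.09684 g, so %Mg(OH)2 = 0.09684/0.1249 x 100 = 77.5%.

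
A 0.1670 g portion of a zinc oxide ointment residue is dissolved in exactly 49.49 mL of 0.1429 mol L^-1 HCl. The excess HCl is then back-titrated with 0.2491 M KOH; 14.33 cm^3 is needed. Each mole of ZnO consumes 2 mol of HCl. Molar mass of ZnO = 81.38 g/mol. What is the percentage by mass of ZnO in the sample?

Total n(HCl) added = 0.1429 x 0.04949 = 0.007072 mol.
n(KOH) used = 0.2491 x 0.01433 = 0.003570 mol, which equals the excess n(HCl).
So n(HCl) consumed by the sample = 0.007072 - 0.003570 = 0.003503 mol.
n(ZnO) = 0.003503 / 2 = 0.001751 mol.
mass ZnO = 0.001751 x 81.38 = 0.1425 g, so %ZnO = 0.1425/0.1670 x 100 = 85.3%.

85.3%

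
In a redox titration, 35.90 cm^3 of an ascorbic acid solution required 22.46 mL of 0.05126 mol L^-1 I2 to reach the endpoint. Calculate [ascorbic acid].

0.0321 M

n(I2) = 0.05126 x 0.02246 = 0.001151 mol.
From the balanced equation, 1 mol I2 reacts with 1 mol ascorbic acid, so n(ascorbic acid) = 0.001151 x 1/1 = 0.001151 mol.
[ascorbic acid] = 0.001151 / 0.03590 L = 0.0321 M.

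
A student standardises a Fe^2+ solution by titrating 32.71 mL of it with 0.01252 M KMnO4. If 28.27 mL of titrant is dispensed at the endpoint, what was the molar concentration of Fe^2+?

0.0541 M

n(KMnO4) = 0.01252 x 0.02827 = 0.0003539 mol.
From the balanced equation, 1 mol KMnO4 reacts with 5 mol Fe^2+, so n(Fe^2+) = 0.0003539 x 5/1 = 0.001770 mol.
[Fe^2+] = 0.001770 / 0.03271 L = 0.0541 M.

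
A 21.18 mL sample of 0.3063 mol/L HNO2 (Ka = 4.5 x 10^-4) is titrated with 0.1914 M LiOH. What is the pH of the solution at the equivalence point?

n(HNO2) = 0.3063 x 0.02118 = 0.006487 mol; V(LiOH) at equivalence = 0.006487/0.1914 = 0.03389 L.
At equivalence all the acid is converted to NO2-; total volume = 0.02118 + 0.03389 = 0.05507 L, so [NO2-] = 0.006487/0.05507 = 0.1178 M.
Kb = Kw/Ka = 1.0e-14 / 4.5 x 10^-4 = 2.22e-11.
[OH^-] = sqrt(Kb x [NO2-]) = sqrt(2.22e-11 x 0.1178) = 1.62e-6 M.
pOH = 5.79, so pH = 14.00 - 5.79 = 8.21.

8.21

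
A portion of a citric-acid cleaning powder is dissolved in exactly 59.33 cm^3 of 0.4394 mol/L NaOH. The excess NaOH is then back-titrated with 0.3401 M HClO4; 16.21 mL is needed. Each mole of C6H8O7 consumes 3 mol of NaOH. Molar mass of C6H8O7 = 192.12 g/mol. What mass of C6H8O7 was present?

1.32 g

Total n(NaOH) added = 0.4394 x 0.05933 = 0.02607 mol.
n(HClO4) used = 0.3401 x 0.01621 = 0.005513 mol, which equals the excess n(NaOH).
So n(NaOH) consumed by the sample = 0.02607 - 0.005513 = 0.02056 mol.
n(C6H8O7) = 0.02056 / 3 = 0.006852 mol.
mass = 0.006852 mol x 192.12 g/mol = 1.32 g.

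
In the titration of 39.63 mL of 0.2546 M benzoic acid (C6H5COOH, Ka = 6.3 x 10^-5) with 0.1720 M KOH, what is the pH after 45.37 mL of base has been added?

Initial n(C6H5COOH) = 0.2546 x 0.03963 = 0.01009 mol.
n(KOH) added = 0.1720 x 0.04537 = 0.007804 mol, converting that many moles of C6H5COOH to C6H5COO-.
Remaining n(C6H5COOH) = 0.002286 mol; n(C6H5COO-) = 0.007804 mol.
By Henderson-Hasselbalch, pH = pKa + log([A^-]/[HA]) = 4.20 + log(0.007804/0.002286) = 4.20 + (+0.53) = 4.73.

4.73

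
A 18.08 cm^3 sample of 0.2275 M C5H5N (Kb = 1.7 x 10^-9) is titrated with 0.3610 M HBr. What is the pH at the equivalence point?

n(C5H5N) = 0.2275 x 0.01808 = 0.004113 mol; V(HBr) at equivalence = 0.004113/0.3610 = 0.01139 L.
At equivalence the base is fully converted to C5H5NH+; total volume = 0.02947 L, so [C5H5NH+] = 0.004113/0.02947 = 0.1396 M.
Ka(C5H5NH+) = Kw/Kb = 1.0e-14 / 1.7 x 10^-9 = 5.88e-6.
[H^+] = sqrt(Ka x [C5H5NH+]) = sqrt(5.88e-6 x 0.1396) = 0.000906 M.
pH = -log(0.000906) = 3.04.

3.04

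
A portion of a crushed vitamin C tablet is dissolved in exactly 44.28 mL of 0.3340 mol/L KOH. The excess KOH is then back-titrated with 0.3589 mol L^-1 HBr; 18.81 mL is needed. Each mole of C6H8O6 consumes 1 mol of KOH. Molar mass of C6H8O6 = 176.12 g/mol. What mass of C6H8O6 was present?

1.42 g

Total n(KOH) added = 0.3340 x 0.04428 = 0.01479 mol.
n(HBr) used = 0.3589 x 0.01881 = 0.006751 mol, which equals the excess n(KOH).
So n(KOH) consumed by the sample = 0.01479 - 0.006751 = 0.008039 mol.
n(C6H8O6) = 0.008039 / 1 = 0.008039 mol.
mass = 0.008039 mol x 176.12 g/mol = 1.42 g.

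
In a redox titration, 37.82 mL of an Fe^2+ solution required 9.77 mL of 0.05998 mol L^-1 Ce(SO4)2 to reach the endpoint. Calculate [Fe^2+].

n(Ce(SO4)2) = 0.05998 x 0.009770 = 0.0005860 mol.
From the balanced equation, 1 mol Ce(SO4)2 reacts with 1 mol Fe^2+, so n(Fe^2+) = 0.0005860 x 1/1 = 0.0005860 mol.
[Fe^2+] = 0.0005860 / 0.03782 L = 0.0155 M.

0.0155 M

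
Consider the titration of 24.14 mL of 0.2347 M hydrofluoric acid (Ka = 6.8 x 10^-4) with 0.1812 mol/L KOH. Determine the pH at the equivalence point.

8.09

n(HF) = 0.2347 x 0.02414 = 0.005666 mol; V(KOH) at equivalence = 0.005666/0.1812 = 0.03127 L.
At equivalence all the acid is converted to F-; total volume = 0.02414 + 0.03127 = 0.05541 L, so [F-] = 0.005666/0.05541 = 0.1023 M.
Kb = Kw/Ka = 1.0e-14 / 6.8 x 10^-4 = 1.47e-11.
[OH^-] = sqrt(Kb x [F-]) = sqrt(1.47e-11 x 0.1023) = 1.23e-6 M.
pOH = 5.91, so pH = 14.00 - 5.91 = 8.09.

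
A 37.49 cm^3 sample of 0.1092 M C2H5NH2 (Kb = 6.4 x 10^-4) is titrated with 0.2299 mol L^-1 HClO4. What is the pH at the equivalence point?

5.97

n(C2H5NH2) = 0.1092 x 0.03749 = 0.004094 mol; V(HClO4) at equivalence = 0.004094/0.2299 = 0.01781 L.
At equivalence the base is fully converted to C2H5NH3+; total volume = 0.05530 L, so [C2H5NH3+] = 0.004094/0.05530 = 0.07403 M.
Ka(C2H5NH3+) = Kw/Kb = 1.0e-14 / 6.4 x 10^-4 = 1.56e-11.
[H^+] = sqrt(Ka x [C2H5NH3+]) = sqrt(1.56e-11 x 0.07403) = 1.08e-6 M.
pH = -log(1.08e-6) = 5.97.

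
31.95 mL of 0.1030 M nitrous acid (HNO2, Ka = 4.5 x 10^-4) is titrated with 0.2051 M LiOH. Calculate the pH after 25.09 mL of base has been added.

12.51

n(acid) = 0.1030 x 0.03195 = 0.003291 mol; n(LiOH) added = 0.2051 x 0.02509 = 0.005146 mol.
Base is in excess by 0.005146 - 0.003291 = 0.001855 mol in a total volume of 0.05704 L.
[OH^-] = 0.001855/0.05704 = 0.03252 M, so pOH = 1.49 and pH = 14.00 - 1.49 = 12.51.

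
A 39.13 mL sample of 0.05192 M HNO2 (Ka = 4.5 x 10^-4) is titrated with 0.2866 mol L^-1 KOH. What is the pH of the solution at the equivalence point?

7.99

n(HNO2) = 0.05192 x 0.03913 = 0.002032 mol; V(KOH) at equivalence = 0.002032/0.2866 = 0.007089 L.
At equivalence all the acid is converted to NO2-; total volume = 0.03913 + 0.007089 = 0.04622 L, so [NO2-] = 0.002032/0.04622 = 0.04396 M.
Kb = Kw/Ka = 1.0e-14 / 4.5 x 10^-4 = 2.22e-11.
[OH^-] = sqrt(Kb x [NO2-]) = sqrt(2.22e-11 x 0.04396) = 9.88e-7 M.
pOH = 6.01, so pH = 14.00 - 6.01 = 7.99.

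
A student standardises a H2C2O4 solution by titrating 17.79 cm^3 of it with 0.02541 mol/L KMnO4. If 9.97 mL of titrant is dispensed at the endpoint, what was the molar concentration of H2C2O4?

n(KMnO4) = 0.02541 x 0.009970 = 0.0002533 mol.
From the balanced equation, 2 mol KMnO4 reacts with 5 mol H2C2O4, so n(H2C2O4) = 0.0002533 x 5/2 = 0.0006333 mol.
[H2C2O4] = 0.0006333 / 0.01779 L = 0.0356 M.

0.0356 M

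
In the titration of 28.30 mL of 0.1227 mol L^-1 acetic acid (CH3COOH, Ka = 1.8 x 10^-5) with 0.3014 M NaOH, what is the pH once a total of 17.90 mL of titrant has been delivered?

n(acid) = 0.1227 x 0.02830 = 0.003472 mol; n(NaOH) added = 0.3014 x 0.01790 = 0.005395 mol.
Base is in excess by 0.005395 - 0.003472 = 0.001923 mol in a total volume of 0.04620 L.
[OH^-] = 0.001923/0.04620 = 0.04162 M, so pOH = 1.38 and pH = 14.00 - 1.38 = 12.62.

12.62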